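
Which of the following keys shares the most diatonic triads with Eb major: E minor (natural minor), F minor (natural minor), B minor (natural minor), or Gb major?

Triads of Eb major: Eb major (I), F minor (ii), G minor (iii), Ab major (IV), Bb major (V), C minor (vi), D diminished (vii°).
E minor (natural minor) shares 0: none.
F minor (natural minor) shares 4: Eb, Fm, Ab, Cm.
B minor (natural minor) shares 0: none.
Gb major shares 0: none.
The most common triads (4) are shared with F minor.

F minor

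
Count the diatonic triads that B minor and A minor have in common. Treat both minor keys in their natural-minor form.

Diatonic triads of B minor (natural minor): Bm (i), C#dim (ii°), D (III), Em (iv), F#m (v), G (VI), A (VII).
Diatonic triads of A minor (natural minor): Am (i), Bdim (ii°), C (III), Dm (iv), Em (v), F (VI), G (VII).
Matching root and quality in both lists: Em, G.
That gives 2 common triads.

2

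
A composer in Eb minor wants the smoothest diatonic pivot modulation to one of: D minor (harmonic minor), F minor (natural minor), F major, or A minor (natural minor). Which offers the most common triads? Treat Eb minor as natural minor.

Triads of Eb minor (natural minor): Ebm (i), Fdim (ii°), Gb (III), Abm (iv), Bbm (v), Cb (VI), Db (VII).
D minor (harmonic minor) shares 0: none.
F minor (natural minor) shares 2: Bbm, Db.
F major shares 0: none.
A minor (natural minor) shares 0: none.
The most common triads (2) are shared with F minor.

F minor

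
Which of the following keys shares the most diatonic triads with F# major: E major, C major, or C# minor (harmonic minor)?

E major

Triads of F# major: F# major (I), G# minor (ii), A# minor (iii), B major (IV), C# major (V), D# minor (vi), E# diminished (vii°).
E major shares 2: G#m, B.
C major shares 0: none.
C# minor (harmonic minor) shares 0: none.
The most common triads (2) are shared with E major.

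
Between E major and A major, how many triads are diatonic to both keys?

Diatonic triads of E major: E (I), F♯m (ii), G♯m (iii), A (IV), B (V), C♯m (vi), D♯dim (vii°).
Diatonic triads of A major: A (I), Bm (ii), C♯m (iii), D (IV), E (V), F♯m (vi), G♯dim (vii°).
Matching root and quality in both lists: E, F♯m, A, C♯m.
That gives 4 common triads.

4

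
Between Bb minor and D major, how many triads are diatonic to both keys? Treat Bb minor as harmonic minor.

0

Diatonic triads of Bb minor (harmonic minor): Bbm (i), Cdim (ii°), Dbaug (III+), Ebm (iv), F (V), Gb (VI), Adim (vii°).
Diatonic triads of D major: D (I), Em (ii), F#m (iii), G (IV), A (V), Bm (vi), C#dim (vii°).
No triad has the same root and quality in both keys.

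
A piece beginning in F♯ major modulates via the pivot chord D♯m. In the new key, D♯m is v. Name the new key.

G♯ minor

The numeral v denotes a minor triad on scale degree 5. With D♯ on degree 5, the tonic of the new key is G♯.
Degree 5 carries a minor triad in natural-minor keys, so the destination is G♯ minor.
Check: the diatonic triads of G♯ minor (natural minor) are G♯m (i), A♯dim (ii°), B (III), C♯m (iv), D♯m (v), E (VI), F♯ (VII) — D♯m is indeed v.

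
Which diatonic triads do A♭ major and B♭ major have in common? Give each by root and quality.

Triads in A♭ major: A♭ (I), B♭m (ii), Cm (iii), D♭ (IV), E♭ (V), Fm (vi), Gdim (vii°).
Triads in B♭ major: B♭ (I), Cm (ii), Dm (iii), E♭ (IV), F (V), Gm (vi), Adim (vii°).
Shared triads with their functions: Cm (iii in A♭ major, ii in B♭ major); E♭ (V in A♭ major, IV in B♭ major).

Cm, E♭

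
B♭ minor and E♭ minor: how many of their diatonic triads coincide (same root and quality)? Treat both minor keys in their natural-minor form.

Diatonic triads of B♭ minor (natural minor): B♭m (i), Cdim (ii°), D♭ (III), E♭m (iv), Fm (v), G♭ (VI), A♭ (VII).
Diatonic triads of E♭ minor (natural minor): E♭m (i), Fdim (ii°), G♭ (III), A♭m (iv), B♭m (v), C♭ (VI), D♭ (VII).
Matching root and quality in both lists: B♭m, D♭, E♭m, G♭.
That gives 4 common triads.

4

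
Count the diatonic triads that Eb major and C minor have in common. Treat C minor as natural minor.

7

Diatonic triads of Eb major: Eb (I), Fm (ii), Gm (iii), Ab (IV), Bb (V), Cm (vi), Ddim (vii°).
Diatonic triads of C minor (natural minor): Cm (i), Ddim (ii°), Eb (III), Fm (iv), Gm (v), Ab (VI), Bb (VII).
Matching root and quality in both lists: Eb, Fm, Gm, Ab, Bb, Cm, Ddim.
That gives 7 common triads.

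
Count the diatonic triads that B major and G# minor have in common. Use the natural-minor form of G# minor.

Diatonic triads of B major: B (I), C#m (ii), D#m (iii), E (IV), F# (V), G#m (vi), A#dim (vii°).
Diatonic triads of G# minor (natural minor): G#m (i), A#dim (ii°), B (III), C#m (iv), D#m (v), E (VI), F# (VII).
Matching root and quality in both lists: B, C#m, D#m, E, F#, G#m, A#dim.
That gives 7 common triads.

7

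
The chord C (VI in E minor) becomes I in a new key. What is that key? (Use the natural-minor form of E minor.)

C major

The numeral I denotes a major triad on scale degree 1. With C on degree 1, the tonic of the new key is C.
Degree 1 carries a major triad in major keys, so the destination is C major.
Check: the diatonic triads of C major are C (I), Dm (ii), Em (iii), F (IV), G (V), Am (vi), Bdim (vii°) — C is indeed I.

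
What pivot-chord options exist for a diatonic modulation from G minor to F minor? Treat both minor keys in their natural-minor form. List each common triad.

Cm, Eb

Triads in G minor (natural minor): Gm (i), Adim (ii°), Bb (III), Cm (iv), Dm (v), Eb (VI), F (VII).
Triads in F minor (natural minor): Fm (i), Gdim (ii°), Ab (III), Bbm (iv), Cm (v), Db (VI), Eb (VII).
Shared triads with their functions: Cm (iv in G minor, v in F minor); Eb (VI in G minor, VII in F minor).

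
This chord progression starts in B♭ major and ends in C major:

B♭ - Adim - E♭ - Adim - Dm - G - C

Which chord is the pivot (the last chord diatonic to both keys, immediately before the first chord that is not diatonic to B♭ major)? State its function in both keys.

Chords diatonic to B♭ major: B♭, Cm, Dm, E♭, F, Gm, Adim.
Reading the progression, the first chord not in that set is G, so the modulation leaves B♭ major there.
The chord immediately before G is Dm, which is diatonic to both keys: iii in B♭ major and ii in C major.

Dm — iii in B♭ major, ii in C major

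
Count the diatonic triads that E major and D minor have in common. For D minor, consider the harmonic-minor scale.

1

Diatonic triads of E major: E (I), F♯m (ii), G♯m (iii), A (IV), B (V), C♯m (vi), D♯dim (vii°).
Diatonic triads of D minor (harmonic minor): Dm (i), Edim (ii°), Faug (III+), Gm (iv), A (V), B♭ (VI), C♯dim (vii°).
Matching root and quality in both lists: A.
That gives 1 common triad.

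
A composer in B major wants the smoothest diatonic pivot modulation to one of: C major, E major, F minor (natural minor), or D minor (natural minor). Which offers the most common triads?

E major

Triads of B major: B major (I), C# minor (ii), D# minor (iii), E major (IV), F# major (V), G# minor (vi), A# diminished (vii°).
C major shares 0: none.
E major shares 4: B, C#m, E, G#m.
F minor (natural minor) shares 0: none.
D minor (natural minor) shares 0: none.
The most common triads (4) are shared with E major.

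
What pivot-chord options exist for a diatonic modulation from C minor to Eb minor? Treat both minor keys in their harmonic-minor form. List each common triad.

Ddim

Triads in C minor (harmonic minor): Cm (i), Ddim (ii°), Ebaug (III+), Fm (iv), G (V), Ab (VI), Bdim (vii°).
Triads in Eb minor (harmonic minor): Ebm (i), Fdim (ii°), Gbaug (III+), Abm (iv), Bb (V), Cb (VI), Ddim (vii°).
Shared triads with their functions: Ddim (ii° in C minor, vii° in Eb minor).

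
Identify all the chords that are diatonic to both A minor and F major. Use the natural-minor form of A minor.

Triads in A minor (natural minor): A minor (i), B diminished (ii°), C major (III), D minor (iv), E minor (v), F major (VI), G major (VII).
Triads in F major: F major (I), G minor (ii), A minor (iii), Bb major (IV), C major (V), D minor (vi), E diminished (vii°).
Shared triads with their functions: A minor (i in A minor, iii in F major); C major (III in A minor, V in F major); D minor (iv in A minor, vi in F major); F major (VI in A minor, I in F major).

Am, C, Dm, F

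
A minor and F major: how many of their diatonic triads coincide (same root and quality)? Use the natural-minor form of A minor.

Diatonic triads of A minor (natural minor): A minor (i), B diminished (ii°), C major (III), D minor (iv), E minor (v), F major (VI), G major (VII).
Diatonic triads of F major: F major (I), G minor (ii), A minor (iii), Bb major (IV), C major (V), D minor (vi), E diminished (vii°).
Matching root and quality in both lists: A minor, C major, D minor, F major.
That gives 4 common triads.

4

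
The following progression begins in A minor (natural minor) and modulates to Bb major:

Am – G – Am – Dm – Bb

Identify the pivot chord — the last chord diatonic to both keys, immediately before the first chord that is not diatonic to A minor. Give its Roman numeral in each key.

Chords diatonic to A minor: Am, Bdim, C, Dm, Em, F, G.
Reading the progression, the first chord not in that set is Bb, so the modulation leaves A minor there.
The chord immediately before Bb is Dm, which is diatonic to both keys: iv in A minor and iii in Bb major.

Dm — iv in A minor, iii in Bb major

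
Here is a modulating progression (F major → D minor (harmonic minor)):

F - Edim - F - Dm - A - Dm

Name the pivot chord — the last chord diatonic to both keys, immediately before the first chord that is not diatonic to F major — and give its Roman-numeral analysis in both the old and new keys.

Dm — vi in F major, i in D minor

Chords diatonic to F major: F, Gm, Am, Bb, C, Dm, Edim.
Reading the progression, the first chord not in that set is A, so the modulation leaves F major there.
The chord immediately before A is Dm, which is diatonic to both keys: vi in F major and i in D minor.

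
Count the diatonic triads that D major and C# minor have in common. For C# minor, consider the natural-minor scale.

2

Diatonic triads of D major: D (I), Em (ii), F#m (iii), G (IV), A (V), Bm (vi), C#dim (vii°).
Diatonic triads of C# minor (natural minor): C#m (i), D#dim (ii°), E (III), F#m (iv), G#m (v), A (VI), B (VII).
Matching root and quality in both lists: F#m, A.
That gives 2 common triads.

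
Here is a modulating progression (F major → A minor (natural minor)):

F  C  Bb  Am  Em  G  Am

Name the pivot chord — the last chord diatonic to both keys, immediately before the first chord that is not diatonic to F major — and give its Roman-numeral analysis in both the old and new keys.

Chords diatonic to F major: F, Gm, Am, Bb, C, Dm, Edim.
Reading the progression, the first chord not in that set is Em, so the modulation leaves F major there.
The chord immediately before Em is Am, which is diatonic to both keys: iii in F major and i in A minor.

Am — iii in F major, i in A minor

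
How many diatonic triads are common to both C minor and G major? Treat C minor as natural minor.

0

Diatonic triads of C minor (natural minor): Cm (i), Ddim (ii°), E♭ (III), Fm (iv), Gm (v), A♭ (VI), B♭ (VII).
Diatonic triads of G major: G (I), Am (ii), Bm (iii), C (IV), D (V), Em (vi), F♯dim (vii°).
No triad has the same root and quality in both keys.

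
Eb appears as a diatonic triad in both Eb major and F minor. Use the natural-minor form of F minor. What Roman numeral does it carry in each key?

The scale of Eb major is Eb F G Ab Bb C D; Eb is degree 1, and the triad built there (Eb-G-Bb) is major, so it is I.
The scale of F minor (natural minor) is F G Ab Bb C Db Eb; Eb is degree 7, and the triad built there (Eb-G-Bb) is major, so it is VII.

I in Eb major; VII in F minor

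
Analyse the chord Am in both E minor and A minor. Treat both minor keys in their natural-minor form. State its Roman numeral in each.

The scale of E minor (natural minor) is E F# G A B C D; A is degree 4, and the triad built there (A-C-E) is minor, so it is iv.
The scale of A minor (natural minor) is A B C D E F G; A is degree 1, and the triad built there (A-C-E) is minor, so it is i.

iv in E minor; i in A minor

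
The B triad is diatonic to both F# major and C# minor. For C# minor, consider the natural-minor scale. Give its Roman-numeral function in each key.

IV in F# major; VII in C# minor

The scale of F# major is F# G# A# B C# D# E#; B is degree 4, and the triad built there (B-D#-F#) is major, so it is IV.
The scale of C# minor (natural minor) is C# D# E F# G# A B; B is degree 7, and the triad built there (B-D#-F#) is major, so it is VII.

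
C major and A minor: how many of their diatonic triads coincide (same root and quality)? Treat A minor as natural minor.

7

Diatonic triads of C major: C major (I), D minor (ii), E minor (iii), F major (IV), G major (V), A minor (vi), B diminished (vii°).
Diatonic triads of A minor (natural minor): A minor (i), B diminished (ii°), C major (III), D minor (iv), E minor (v), F major (VI), G major (VII).
Matching root and quality in both lists: C major, D minor, E minor, F major, G major, A minor, B diminished.
That gives 7 common triads.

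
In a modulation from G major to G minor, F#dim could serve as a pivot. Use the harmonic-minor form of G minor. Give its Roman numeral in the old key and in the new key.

vii° in G major; vii° in G minor

The scale of G major is G A B C D E F#; F# is degree 7, and the triad built there (F#-A-C) is diminished, so it is vii°.
The scale of G minor (harmonic minor) is G A Bb C D Eb F#; F# is degree 7, and the triad built there (F#-A-C) is diminished, so it is vii°.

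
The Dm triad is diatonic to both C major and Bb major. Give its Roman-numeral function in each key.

ii in C major; iii in Bb major

The scale of C major is C D E F G A B; D is degree 2, and the triad built there (D-F-A) is minor, so it is ii.
The scale of Bb major is Bb C D Eb F G A; D is degree 3, and the triad built there (D-F-A) is minor, so it is iii.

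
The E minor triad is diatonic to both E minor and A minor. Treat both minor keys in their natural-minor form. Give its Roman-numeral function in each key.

i in E minor; v in A minor

The scale of E minor (natural minor) is E F# G A B C D; E is degree 1, and the triad built there (E-G-B) is minor, so it is i.
The scale of A minor (natural minor) is A B C D E F G; E is degree 5, and the triad built there (E-G-B) is minor, so it is v.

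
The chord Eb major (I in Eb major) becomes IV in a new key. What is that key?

Bb major

The numeral IV denotes a major triad on scale degree 4. With Eb on degree 4, the tonic of the new key is Bb.
Degree 4 carries a major triad in major keys, so the destination is Bb major.
Check: the diatonic triads of Bb major are Bb (I), Cm (ii), Dm (iii), Eb (IV), F (V), Gm (vi), Adim (vii°) — Eb major is indeed IV.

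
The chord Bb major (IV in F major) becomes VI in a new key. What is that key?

The numeral VI denotes a major triad on scale degree 6. With Bb on degree 6, the tonic of the new key is D.
Degree 6 carries a major triad in minor keys, so the destination is D minor.
Check: the diatonic triads of D minor (natural minor) are Dm (i), Edim (ii°), F (III), Gm (iv), Am (v), Bb (VI), C (VII) — Bb major is indeed VI.

D minor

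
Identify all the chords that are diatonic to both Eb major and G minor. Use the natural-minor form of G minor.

Eb, Gm, Bb, Cm

Triads in Eb major: Eb (I), Fm (ii), Gm (iii), Ab (IV), Bb (V), Cm (vi), Ddim (vii°).
Triads in G minor (natural minor): Gm (i), Adim (ii°), Bb (III), Cm (iv), Dm (v), Eb (VI), F (VII).
Shared triads with their functions: Eb (I in Eb major, VI in G minor); Gm (iii in Eb major, i in G minor); Bb (V in Eb major, III in G minor); Cm (vi in Eb major, iv in G minor).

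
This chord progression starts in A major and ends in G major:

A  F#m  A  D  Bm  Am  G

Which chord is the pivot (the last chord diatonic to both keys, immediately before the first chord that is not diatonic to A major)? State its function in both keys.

Chords diatonic to A major: A, Bm, C#m, D, E, F#m, G#dim.
Reading the progression, the first chord not in that set is Am, so the modulation leaves A major there.
The chord immediately before Am is Bm, which is diatonic to both keys: ii in A major and iii in G major.

Bm — ii in A major, iii in G major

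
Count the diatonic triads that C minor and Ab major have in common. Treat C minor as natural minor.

Diatonic triads of C minor (natural minor): C minor (i), D diminished (ii°), Eb major (III), F minor (iv), G minor (v), Ab major (VI), Bb major (VII).
Diatonic triads of Ab major: Ab major (I), Bb minor (ii), C minor (iii), Db major (IV), Eb major (V), F minor (vi), G diminished (vii°).
Matching root and quality in both lists: C minor, Eb major, F minor, Ab major.
That gives 4 common triads.

4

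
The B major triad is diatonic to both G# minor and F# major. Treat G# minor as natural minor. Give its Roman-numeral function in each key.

The scale of G# minor (natural minor) is G# A# B C# D# E F#; B is degree 3, and the triad built there (B-D#-F#) is major, so it is III.
The scale of F# major is F# G# A# B C# D# E#; B is degree 4, and the triad built there (B-D#-F#) is major, so it is IV.

III in G# minor; IV in F# major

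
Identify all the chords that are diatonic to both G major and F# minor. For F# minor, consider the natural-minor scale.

Triads in G major: G (I), Am (ii), Bm (iii), C (IV), D (V), Em (vi), F#dim (vii°).
Triads in F# minor (natural minor): F#m (i), G#dim (ii°), A (III), Bm (iv), C#m (v), D (VI), E (VII).
Shared triads with their functions: Bm (iii in G major, iv in F# minor); D (V in G major, VI in F# minor).

Bm, D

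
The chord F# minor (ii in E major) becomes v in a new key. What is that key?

The numeral v denotes a minor triad on scale degree 5. With F# on degree 5, the tonic of the new key is B.
Degree 5 carries a minor triad in natural-minor keys, so the destination is B minor.
Check: the diatonic triads of B minor (natural minor) are Bm (i), C#dim (ii°), D (III), Em (iv), F#m (v), G (VI), A (VII) — F# minor is indeed v.

B minor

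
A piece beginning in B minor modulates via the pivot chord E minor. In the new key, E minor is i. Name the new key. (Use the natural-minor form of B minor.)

The numeral i denotes a minor triad on scale degree 1. With E on degree 1, the tonic of the new key is E.
Degree 1 carries a minor triad in minor keys, so the destination is E minor.
Check: the diatonic triads of E minor (natural minor) are Em (i), F♯dim (ii°), G (III), Am (iv), Bm (v), C (VI), D (VII) — E minor is indeed i.

E minor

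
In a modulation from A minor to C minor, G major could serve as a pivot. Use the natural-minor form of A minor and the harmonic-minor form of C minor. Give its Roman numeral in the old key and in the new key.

VII in A minor; V in C minor

The scale of A minor (natural minor) is A B C D E F G; G is degree 7, and the triad built there (G-B-D) is major, so it is VII.
The scale of C minor (harmonic minor) is C D Eb F G Ab B; G is degree 5, and the triad built there (G-B-D) is major, so it is V.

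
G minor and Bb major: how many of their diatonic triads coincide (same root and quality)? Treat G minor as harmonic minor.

Diatonic triads of G minor (harmonic minor): Gm (i), Adim (ii°), Bbaug (III+), Cm (iv), D (V), Eb (VI), F#dim (vii°).
Diatonic triads of Bb major: Bb (I), Cm (ii), Dm (iii), Eb (IV), F (V), Gm (vi), Adim (vii°).
Matching root and quality in both lists: Gm, Adim, Cm, Eb.
That gives 4 common triads.

4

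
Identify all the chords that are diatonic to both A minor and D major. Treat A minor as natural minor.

Triads in A minor (natural minor): A minor (i), B diminished (ii°), C major (III), D minor (iv), E minor (v), F major (VI), G major (VII).
Triads in D major: D major (I), E minor (ii), F♯ minor (iii), G major (IV), A major (V), B minor (vi), C♯ diminished (vii°).
Shared triads with their functions: E minor (v in A minor, ii in D major); G major (VII in A minor, IV in D major).

Em, G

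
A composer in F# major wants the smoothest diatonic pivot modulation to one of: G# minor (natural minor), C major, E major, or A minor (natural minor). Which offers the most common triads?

Triads of F# major: F# major (I), G# minor (ii), A# minor (iii), B major (IV), C# major (V), D# minor (vi), E# diminished (vii°).
G# minor (natural minor) shares 4: F#, G#m, B, D#m.
C major shares 0: none.
E major shares 2: G#m, B.
A minor (natural minor) shares 0: none.
The most common triads (4) are shared with G# minor.

G# minor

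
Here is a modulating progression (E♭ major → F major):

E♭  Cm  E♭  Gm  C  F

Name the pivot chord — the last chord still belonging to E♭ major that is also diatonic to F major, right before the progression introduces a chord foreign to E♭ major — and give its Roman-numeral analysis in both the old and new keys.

Chords diatonic to E♭ major: E♭, Fm, Gm, A♭, B♭, Cm, Ddim.
Reading the progression, the first chord not in that set is C, so the modulation leaves E♭ major there.
The chord immediately before C is Gm, which is diatonic to both keys: iii in E♭ major and ii in F major.

Gm — iii in E♭ major, ii in F major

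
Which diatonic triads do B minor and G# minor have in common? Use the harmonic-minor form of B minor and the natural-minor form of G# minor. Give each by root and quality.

F#, A#dim

Triads in B minor (harmonic minor): Bm (i), C#dim (ii°), Daug (III+), Em (iv), F# (V), G (VI), A#dim (vii°).
Triads in G# minor (natural minor): G#m (i), A#dim (ii°), B (III), C#m (iv), D#m (v), E (VI), F# (VII).
Shared triads with their functions: F# (V in B minor, VII in G# minor); A#dim (vii° in B minor, ii° in G# minor).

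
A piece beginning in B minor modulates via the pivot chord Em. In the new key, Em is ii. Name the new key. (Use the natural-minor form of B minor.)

D major

The numeral ii denotes a minor triad on scale degree 2. With E on degree 2, the tonic of the new key is D.
Degree 2 carries a minor triad in major keys, so the destination is D major.
Check: the diatonic triads of D major are D (I), Em (ii), F#m (iii), G (IV), A (V), Bm (vi), C#dim (vii°) — Em is indeed ii.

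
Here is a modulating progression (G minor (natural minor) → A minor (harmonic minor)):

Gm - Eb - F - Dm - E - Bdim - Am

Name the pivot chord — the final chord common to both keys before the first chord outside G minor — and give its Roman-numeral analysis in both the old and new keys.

Chords diatonic to G minor: Gm, Adim, Bb, Cm, Dm, Eb, F.
Reading the progression, the first chord not in that set is E, so the modulation leaves G minor there.
The chord immediately before E is Dm, which is diatonic to both keys: v in G minor and iv in A minor.

Dm — v in G minor, iv in A minor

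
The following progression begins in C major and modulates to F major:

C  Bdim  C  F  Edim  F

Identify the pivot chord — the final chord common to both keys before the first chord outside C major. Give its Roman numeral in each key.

Chords diatonic to C major: C, Dm, Em, F, G, Am, Bdim.
Reading the progression, the first chord not in that set is Edim, so the modulation leaves C major there.
The chord immediately before Edim is F, which is diatonic to both keys: IV in C major and I in F major.

F — IV in C major, I in F major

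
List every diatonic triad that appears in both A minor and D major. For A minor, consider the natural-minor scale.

Em, G

Triads in A minor (natural minor): Am (i), Bdim (ii°), C (III), Dm (iv), Em (v), F (VI), G (VII).
Triads in D major: D (I), Em (ii), F#m (iii), G (IV), A (V), Bm (vi), C#dim (vii°).
Shared triads with their functions: Em (v in A minor, ii in D major); G (VII in A minor, IV in D major).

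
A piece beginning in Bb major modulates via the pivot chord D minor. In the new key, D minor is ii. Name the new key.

C major

The numeral ii denotes a minor triad on scale degree 2. With D on degree 2, the tonic of the new key is C.
Degree 2 carries a minor triad in major keys, so the destination is C major.
Check: the diatonic triads of C major are C (I), Dm (ii), Em (iii), F (IV), G (V), Am (vi), Bdim (vii°) — D minor is indeed ii.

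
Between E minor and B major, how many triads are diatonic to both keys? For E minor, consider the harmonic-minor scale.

Diatonic triads of E minor (harmonic minor): E minor (i), F# diminished (ii°), G augmented (III+), A minor (iv), B major (V), C major (VI), D# diminished (vii°).
Diatonic triads of B major: B major (I), C# minor (ii), D# minor (iii), E major (IV), F# major (V), G# minor (vi), A# diminished (vii°).
Matching root and quality in both lists: B major.
That gives 1 common triad.

1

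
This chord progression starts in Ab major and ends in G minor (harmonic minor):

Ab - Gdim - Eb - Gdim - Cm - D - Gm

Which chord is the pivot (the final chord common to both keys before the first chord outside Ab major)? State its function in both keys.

Chords diatonic to Ab major: Ab, Bbm, Cm, Db, Eb, Fm, Gdim.
Reading the progression, the first chord not in that set is D, so the modulation leaves Ab major there.
The chord immediately before D is Cm, which is diatonic to both keys: iii in Ab major and iv in G minor.

Cm — iii in Ab major, iv in G minor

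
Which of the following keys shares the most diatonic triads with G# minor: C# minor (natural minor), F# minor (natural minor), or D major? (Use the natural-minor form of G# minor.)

C# minor

Triads of G# minor (natural minor): G#m (i), A#dim (ii°), B (III), C#m (iv), D#m (v), E (VI), F# (VII).
C# minor (natural minor) shares 4: G#m, B, C#m, E.
F# minor (natural minor) shares 2: C#m, E.
D major shares 0: none.
The most common triads (4) are shared with C# minor.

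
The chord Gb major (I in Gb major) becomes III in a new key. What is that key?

Eb minor

The numeral III denotes a major triad on scale degree 3. With Gb on degree 3, the tonic of the new key is Eb.
Degree 3 carries a major triad in natural-minor keys, so the destination is Eb minor.
Check: the diatonic triads of Eb minor (natural minor) are Ebm (i), Fdim (ii°), Gb (III), Abm (iv), Bbm (v), Cb (VI), Db (VII) — Gb major is indeed III.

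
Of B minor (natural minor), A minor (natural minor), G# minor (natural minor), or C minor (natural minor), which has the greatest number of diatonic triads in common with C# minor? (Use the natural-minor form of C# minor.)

G# minor

Triads of C# minor (natural minor): C#m (i), D#dim (ii°), E (III), F#m (iv), G#m (v), A (VI), B (VII).
B minor (natural minor) shares 2: F#m, A.
A minor (natural minor) shares 0: none.
G# minor (natural minor) shares 4: C#m, E, G#m, B.
C minor (natural minor) shares 0: none.
The most common triads (4) are shared with G# minor.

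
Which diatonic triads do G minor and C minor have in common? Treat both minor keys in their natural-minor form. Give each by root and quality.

Triads in G minor (natural minor): G minor (i), A diminished (ii°), Bb major (III), C minor (iv), D minor (v), Eb major (VI), F major (VII).
Triads in C minor (natural minor): C minor (i), D diminished (ii°), Eb major (III), F minor (iv), G minor (v), Ab major (VI), Bb major (VII).
Shared triads with their functions: G minor (i in G minor, v in C minor); Bb major (III in G minor, VII in C minor); C minor (iv in G minor, i in C minor); Eb major (VI in G minor, III in C minor).

Gm, Bb, Cm, Eb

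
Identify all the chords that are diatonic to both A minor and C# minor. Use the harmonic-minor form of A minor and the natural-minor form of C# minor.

E

Triads in A minor (harmonic minor): Am (i), Bdim (ii°), Caug (III+), Dm (iv), E (V), F (VI), G#dim (vii°).
Triads in C# minor (natural minor): C#m (i), D#dim (ii°), E (III), F#m (iv), G#m (v), A (VI), B (VII).
Shared triads with their functions: E (V in A minor, III in C# minor).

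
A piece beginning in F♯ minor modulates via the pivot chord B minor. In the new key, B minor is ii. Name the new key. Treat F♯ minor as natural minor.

A major

The numeral ii denotes a minor triad on scale degree 2. With B on degree 2, the tonic of the new key is A.
Degree 2 carries a minor triad in major keys, so the destination is A major.
Check: the diatonic triads of A major are A (I), Bm (ii), C♯m (iii), D (IV), E (V), F♯m (vi), G♯dim (vii°) — B minor is indeed ii.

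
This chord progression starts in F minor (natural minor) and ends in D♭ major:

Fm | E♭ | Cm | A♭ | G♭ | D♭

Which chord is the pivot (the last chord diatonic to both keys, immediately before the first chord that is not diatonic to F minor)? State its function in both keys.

Chords diatonic to F minor: Fm, Gdim, A♭, B♭m, Cm, D♭, E♭.
Reading the progression, the first chord not in that set is G♭, so the modulation leaves F minor there.
The chord immediately before G♭ is A♭, which is diatonic to both keys: III in F minor and V in D♭ major.

A♭ — III in F minor, V in D♭ major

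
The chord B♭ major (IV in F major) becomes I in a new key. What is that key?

B♭ major

The numeral I denotes a major triad on scale degree 1. With B♭ on degree 1, the tonic of the new key is B♭.
Degree 1 carries a major triad in major keys, so the destination is B♭ major.
Check: the diatonic triads of B♭ major are B♭ (I), Cm (ii), Dm (iii), E♭ (IV), F (V), Gm (vi), Adim (vii°) — B♭ major is indeed I.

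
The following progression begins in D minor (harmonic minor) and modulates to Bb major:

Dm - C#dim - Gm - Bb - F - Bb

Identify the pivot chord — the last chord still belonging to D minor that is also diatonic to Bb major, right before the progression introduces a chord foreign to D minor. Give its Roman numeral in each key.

Chords diatonic to D minor: Dm, Edim, Faug, Gm, A, Bb, C#dim.
Reading the progression, the first chord not in that set is F, so the modulation leaves D minor there.
The chord immediately before F is Bb, which is diatonic to both keys: VI in D minor and I in Bb major.

Bb — VI in D minor, I in Bb major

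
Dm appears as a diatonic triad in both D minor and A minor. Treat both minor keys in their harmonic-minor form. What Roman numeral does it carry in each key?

The scale of D minor (harmonic minor) is D E F G A Bb C#; D is degree 1, and the triad built there (D-F-A) is minor, so it is i.
The scale of A minor (harmonic minor) is A B C D E F G#; D is degree 4, and the triad built there (D-F-A) is minor, so it is iv.

i in D minor; iv in A minor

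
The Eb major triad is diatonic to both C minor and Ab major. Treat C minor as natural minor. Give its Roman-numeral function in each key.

The scale of C minor (natural minor) is C D Eb F G Ab Bb; Eb is degree 3, and the triad built there (Eb-G-Bb) is major, so it is III.
The scale of Ab major is Ab Bb C Db Eb F G; Eb is degree 5, and the triad built there (Eb-G-Bb) is major, so it is V.

III in C minor; V in Ab major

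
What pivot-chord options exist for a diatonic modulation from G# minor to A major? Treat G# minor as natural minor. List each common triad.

Triads in G# minor (natural minor): G#m (i), A#dim (ii°), B (III), C#m (iv), D#m (v), E (VI), F# (VII).
Triads in A major: A (I), Bm (ii), C#m (iii), D (IV), E (V), F#m (vi), G#dim (vii°).
Shared triads with their functions: C#m (iv in G# minor, iii in A major); E (VI in G# minor, V in A major).

C#m, E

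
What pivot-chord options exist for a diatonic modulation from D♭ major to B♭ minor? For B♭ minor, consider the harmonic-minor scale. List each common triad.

Triads in D♭ major: D♭ (I), E♭m (ii), Fm (iii), G♭ (IV), A♭ (V), B♭m (vi), Cdim (vii°).
Triads in B♭ minor (harmonic minor): B♭m (i), Cdim (ii°), D♭aug (III+), E♭m (iv), F (V), G♭ (VI), Adim (vii°).
Shared triads with their functions: E♭m (ii in D♭ major, iv in B♭ minor); G♭ (IV in D♭ major, VI in B♭ minor); B♭m (vi in D♭ major, i in B♭ minor); Cdim (vii° in D♭ major, ii° in B♭ minor).

E♭m, G♭, B♭m, Cdim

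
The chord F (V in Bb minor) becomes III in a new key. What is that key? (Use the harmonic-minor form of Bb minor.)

D minor

The numeral III denotes a major triad on scale degree 3. With F on degree 3, the tonic of the new key is D.
Degree 3 carries a major triad in natural-minor keys, so the destination is D minor.
Check: the diatonic triads of D minor (natural minor) are Dm (i), Edim (ii°), F (III), Gm (iv), Am (v), Bb (VI), C (VII) — F is indeed III.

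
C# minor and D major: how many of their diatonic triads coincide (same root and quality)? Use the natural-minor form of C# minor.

Diatonic triads of C# minor (natural minor): C# minor (i), D# diminished (ii°), E major (III), F# minor (iv), G# minor (v), A major (VI), B major (VII).
Diatonic triads of D major: D major (I), E minor (ii), F# minor (iii), G major (IV), A major (V), B minor (vi), C# diminished (vii°).
Matching root and quality in both lists: F# minor, A major.
That gives 2 common triads.

2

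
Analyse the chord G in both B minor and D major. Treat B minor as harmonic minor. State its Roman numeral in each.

VI in B minor; IV in D major

The scale of B minor (harmonic minor) is B C# D E F# G A#; G is degree 6, and the triad built there (G-B-D) is major, so it is VI.
The scale of D major is D E F# G A B C#; G is degree 4, and the triad built there (G-B-D) is major, so it is IV.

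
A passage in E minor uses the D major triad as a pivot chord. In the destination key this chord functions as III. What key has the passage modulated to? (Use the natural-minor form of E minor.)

The numeral III denotes a major triad on scale degree 3. With D on degree 3, the tonic of the new key is B.
Degree 3 carries a major triad in natural-minor keys, so the destination is B minor.
Check: the diatonic triads of B minor (natural minor) are Bm (i), C♯dim (ii°), D (III), Em (iv), F♯m (v), G (VI), A (VII) — D major is indeed III.

B minor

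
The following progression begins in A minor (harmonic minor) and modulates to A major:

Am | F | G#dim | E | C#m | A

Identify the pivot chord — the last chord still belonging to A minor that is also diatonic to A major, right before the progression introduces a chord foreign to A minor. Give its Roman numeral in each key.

Chords diatonic to A minor: Am, Bdim, Caug, Dm, E, F, G#dim.
Reading the progression, the first chord not in that set is C#m, so the modulation leaves A minor there.
The chord immediately before C#m is E, which is diatonic to both keys: V in A minor and V in A major.

E — V in A minor, V in A major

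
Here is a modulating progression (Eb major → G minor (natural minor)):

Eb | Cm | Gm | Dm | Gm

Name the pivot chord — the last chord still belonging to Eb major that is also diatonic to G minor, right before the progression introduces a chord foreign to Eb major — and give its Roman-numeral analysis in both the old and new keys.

Gm — iii in Eb major, i in G minor

Chords diatonic to Eb major: Eb, Fm, Gm, Ab, Bb, Cm, Ddim.
Reading the progression, the first chord not in that set is Dm, so the modulation leaves Eb major there.
The chord immediately before Dm is Gm, which is diatonic to both keys: iii in Eb major and i in G minor.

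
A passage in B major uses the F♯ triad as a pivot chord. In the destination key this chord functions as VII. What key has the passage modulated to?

The numeral VII denotes a major triad on scale degree 7. With F♯ on degree 7, the tonic of the new key is G♯.
Degree 7 carries a major triad in natural-minor keys, so the destination is G♯ minor.
Check: the diatonic triads of G♯ minor (natural minor) are G♯m (i), A♯dim (ii°), B (III), C♯m (iv), D♯m (v), E (VI), F♯ (VII) — F♯ is indeed VII.

G♯ minor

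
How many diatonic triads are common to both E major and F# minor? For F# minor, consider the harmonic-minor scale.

1

Diatonic triads of E major: E (I), F#m (ii), G#m (iii), A (IV), B (V), C#m (vi), D#dim (vii°).
Diatonic triads of F# minor (harmonic minor): F#m (i), G#dim (ii°), Aaug (III+), Bm (iv), C# (V), D (VI), E#dim (vii°).
Matching root and quality in both lists: F#m.
That gives 1 common triad.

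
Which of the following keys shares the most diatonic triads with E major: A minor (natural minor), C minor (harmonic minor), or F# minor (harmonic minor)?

Triads of E major: E (I), F#m (ii), G#m (iii), A (IV), B (V), C#m (vi), D#dim (vii°).
A minor (natural minor) shares 0: none.
C minor (harmonic minor) shares 0: none.
F# minor (harmonic minor) shares 1: F#m.
The most common triads (1) are shared with F# minor.

F# minor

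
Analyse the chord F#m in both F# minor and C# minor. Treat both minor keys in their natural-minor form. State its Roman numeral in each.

i in F# minor; iv in C# minor

The scale of F# minor (natural minor) is F# G# A B C# D E; F# is degree 1, and the triad built there (F#-A-C#) is minor, so it is i.
The scale of C# minor (natural minor) is C# D# E F# G# A B; F# is degree 4, and the triad built there (F#-A-C#) is minor, so it is iv.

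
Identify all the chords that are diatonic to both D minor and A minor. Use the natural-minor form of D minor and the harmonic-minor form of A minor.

Dm, F, Am

Triads in D minor (natural minor): Dm (i), Edim (ii°), F (III), Gm (iv), Am (v), B♭ (VI), C (VII).
Triads in A minor (harmonic minor): Am (i), Bdim (ii°), Caug (III+), Dm (iv), E (V), F (VI), G♯dim (vii°).
Shared triads with their functions: Dm (i in D minor, iv in A minor); F (III in D minor, VI in A minor); Am (v in D minor, i in A minor).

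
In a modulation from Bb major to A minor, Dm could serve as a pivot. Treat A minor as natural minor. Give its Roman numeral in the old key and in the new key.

iii in Bb major; iv in A minor

The scale of Bb major is Bb C D Eb F G A; D is degree 3, and the triad built there (D-F-A) is minor, so it is iii.
The scale of A minor (natural minor) is A B C D E F G; D is degree 4, and the triad built there (D-F-A) is minor, so it is iv.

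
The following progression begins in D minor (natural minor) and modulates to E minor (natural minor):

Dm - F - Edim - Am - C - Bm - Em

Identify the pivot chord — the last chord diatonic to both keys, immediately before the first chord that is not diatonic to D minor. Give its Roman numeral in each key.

Chords diatonic to D minor: Dm, Edim, F, Gm, Am, Bb, C.
Reading the progression, the first chord not in that set is Bm, so the modulation leaves D minor there.
The chord immediately before Bm is C, which is diatonic to both keys: VII in D minor and VI in E minor.

C — VII in D minor, VI in E minor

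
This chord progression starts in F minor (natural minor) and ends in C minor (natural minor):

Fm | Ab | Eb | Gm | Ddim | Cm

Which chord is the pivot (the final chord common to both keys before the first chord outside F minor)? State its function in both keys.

Chords diatonic to F minor: Fm, Gdim, Ab, Bbm, Cm, Db, Eb.
Reading the progression, the first chord not in that set is Gm, so the modulation leaves F minor there.
The chord immediately before Gm is Eb, which is diatonic to both keys: VII in F minor and III in C minor.

Eb — VII in F minor, III in C minor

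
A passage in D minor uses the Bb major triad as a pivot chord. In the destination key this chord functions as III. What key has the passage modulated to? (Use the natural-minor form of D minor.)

G minor

The numeral III denotes a major triad on scale degree 3. With Bb on degree 3, the tonic of the new key is G.
Degree 3 carries a major triad in natural-minor keys, so the destination is G minor.
Check: the diatonic triads of G minor (natural minor) are Gm (i), Adim (ii°), Bb (III), Cm (iv), Dm (v), Eb (VI), F (VII) — Bb major is indeed III.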